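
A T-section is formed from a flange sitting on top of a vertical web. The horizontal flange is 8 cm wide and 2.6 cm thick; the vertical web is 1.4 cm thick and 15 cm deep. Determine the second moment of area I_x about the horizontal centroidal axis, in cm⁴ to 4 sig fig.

I_x ≈ 1215 cm⁴

Decompose the section into non-overlapping parts with the origin at the bottom-left of its bounding rectangle.
Flange: 8 × 2.6, A = 20.8 cm², y = 16.3 cm, Ī = 11.7173 cm⁴.
Web: 1.4 × 15, A = 21 cm², y = 7.5 cm, Ī = 393.75 cm⁴.
Centroid: ȳ = ΣA·y / ΣA = 11.8789 cm.
Transfer each piece to the horizontal centroidal axis using Ī + A·d² with d = y − 11.8789:
  flange: d = 4.42105 cm → contributes +418.268 cm⁴
  web: d = -4.37895 cm → contributes +796.429 cm⁴
Total I = 1214.7 cm⁴.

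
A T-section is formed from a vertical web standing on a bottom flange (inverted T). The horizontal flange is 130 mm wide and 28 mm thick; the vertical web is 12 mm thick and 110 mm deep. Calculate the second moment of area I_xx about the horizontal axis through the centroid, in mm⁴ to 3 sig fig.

Break the section into simple shapes (no overlaps), measuring from the bottom-left corner of the bounding box.
Flange: 130 × 28, A = 3 640 mm², y = 14 mm, Ī = 237 813 mm⁴.
Web: 12 × 110, A = 1 320 mm², y = 83 mm, Ī = 1 331 000 mm⁴.
Centroid: ȳ = ΣA·y / ΣA = 32.363 mm.
Transfer each piece to the horizontal axis through the centroid using Ī + A·d² with d = y − 32.363:
  flange: d = -18.363 mm → contributes +1 465 208 mm⁴
  web: d = 50.637 mm → contributes +4 715 633 mm⁴
Total I = 6 180 840 mm⁴.

I_xx ≈ 6.18 × 10⁶ mm⁴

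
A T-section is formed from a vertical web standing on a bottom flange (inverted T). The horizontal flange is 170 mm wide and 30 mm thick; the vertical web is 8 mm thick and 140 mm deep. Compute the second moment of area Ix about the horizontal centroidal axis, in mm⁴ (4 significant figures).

Split into non-overlapping primitives; take the origin at the lower-left of the bounding box.
Flange: 170 × 30, A = 5 100 mm², y = 15 mm, Ī = 382 500 mm⁴.
Web: 8 × 140, A = 1 120 mm², y = 100 mm, Ī = 1 829 333 mm⁴.
Centroid: ȳ = ΣA·y / ΣA = 30.3055 mm.
Transfer each piece to the horizontal centroidal axis using Ī + A·d² with d = y − 30.3055:
  flange: d = -15.3055 mm → contributes +1 577 212 mm⁴
  web: d = 69.6945 mm → contributes +7 269 541 mm⁴
Total I = 8 846 753 mm⁴.

Ix ≈ 8.847 × 10⁶ mm⁴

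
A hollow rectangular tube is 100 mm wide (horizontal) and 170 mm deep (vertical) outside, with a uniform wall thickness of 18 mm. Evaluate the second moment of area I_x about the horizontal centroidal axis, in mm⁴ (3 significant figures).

I_x ≈ 2.81 × 10⁷ mm⁴

Treat the section as a set of non-overlapping primitives; coordinates are from the bounding-box lower-left.
Outer rectangle: 100 × 170, A = 17 000 mm², y = 85 mm, Ī = 40 941 667 mm⁴.
Inner void (subtracted): 64 × 134, A = 8 576 mm², y = 85 mm, Ī = 12 832 555 mm⁴.
By symmetry the centroid is at mid-height, ȳ = 85 mm.
All pieces are centred on the horizontal centroidal axis, so I = ΣĪ (holes subtracted) = 28 109 112 mm⁴.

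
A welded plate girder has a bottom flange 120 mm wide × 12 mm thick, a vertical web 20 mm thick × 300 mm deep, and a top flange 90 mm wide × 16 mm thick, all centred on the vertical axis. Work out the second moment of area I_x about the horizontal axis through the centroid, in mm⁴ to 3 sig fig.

Decompose the section into non-overlapping parts with the origin at the bottom-left of its bounding rectangle.
Bottom plate: 120 × 12, A = 1 440 mm², y = 6 mm, Ī = 17 280 mm⁴.
Web plate: 20 × 300, A = 6 000 mm², y = 162 mm, Ī = 45 000 000 mm⁴.
Top plate: 90 × 16, A = 1 440 mm², y = 320 mm, Ī = 30 720 mm⁴.
Centroid: ȳ = ΣA·y / ΣA = 162.32 mm.
Transfer each piece to the horizontal axis through the centroid using Ī + A·d² with d = y − 162.32:
  bottom plate: d = -156.32 mm → contributes +35 206 984 mm⁴
  web plate: d = -0.32432 mm → contributes +45 000 631 mm⁴
  top plate: d = 157.68 mm → contributes +35 831 451 mm⁴
Total I = 116 039 066 mm⁴.

I_x ≈ 1.16 × 10⁸ mm⁴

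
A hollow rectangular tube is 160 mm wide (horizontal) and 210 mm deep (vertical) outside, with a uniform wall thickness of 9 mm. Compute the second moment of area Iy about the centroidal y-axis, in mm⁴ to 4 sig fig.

Iy ≈ 2.587 × 10⁷ mm⁴

Break the section into simple shapes (no overlaps), measuring from the bottom-left corner of the bounding box.
Outer rectangle: 160 × 210, A = 33 600 mm², x = 80 mm, Ī = 71 680 000 mm⁴.
Inner void (subtracted): 142 × 192, A = 27 264 mm², x = 80 mm, Ī = 45 812 608 mm⁴.
By symmetry the centroid is at mid-width, x̄ = 80 mm.
All pieces are centred on the centroidal y-axis, so I = ΣĪ (holes subtracted) = 25 867 392 mm⁴.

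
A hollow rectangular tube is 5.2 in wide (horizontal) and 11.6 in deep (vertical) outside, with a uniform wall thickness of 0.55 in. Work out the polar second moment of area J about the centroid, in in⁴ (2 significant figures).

J ≈ 360 in⁴

Decompose the section into non-overlapping parts with the origin at the bottom-left of its bounding rectangle.
Outer rectangle: 5.2 × 11.6, A = 60.32 in², y = 5.8 in, Ī = 676.4 in⁴.
Inner void (subtracted): 4.1 × 10.5, A = 43.05 in², y = 5.8 in, Ī = 395.5 in⁴.
By symmetry the centroid is at mid-height, ȳ = 5.8 in.
All pieces are centred on the centroidal x-axis, so I = ΣĪ (holes subtracted) = 280.9 in⁴.
Repeating about the centroidal y-axis gives I_y = 75.62 in⁴.
Polar second moment: J = I_x + I_y = 356.5 in⁴.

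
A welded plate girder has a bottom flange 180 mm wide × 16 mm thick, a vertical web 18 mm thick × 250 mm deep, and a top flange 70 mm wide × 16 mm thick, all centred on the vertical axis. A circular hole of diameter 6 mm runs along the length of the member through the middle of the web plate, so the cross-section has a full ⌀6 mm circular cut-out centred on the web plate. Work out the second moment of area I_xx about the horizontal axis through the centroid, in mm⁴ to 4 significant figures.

I_xx ≈ 8.781 × 10⁷ mm⁴

Treat the section as a set of non-overlapping primitives; coordinates are from the bounding-box lower-left.
Bottom plate: 180 × 16, A = 2 880 mm², y = 8 mm, Ī = 61 440 mm⁴.
Web plate: 18 × 250, A = 4 500 mm², y = 141 mm, Ī = 23 437 500 mm⁴.
Top plate: 70 × 16, A = 1 120 mm², y = 274 mm, Ī = 23893.3 mm⁴.
Hole (subtracted): ⌀6, A = 28.2743 mm², y = 141 mm, Ī = 63.6173 mm⁴.
Centroid: ȳ = ΣA·y / ΣA = 113.369 mm.
Transfer each piece to the horizontal axis through the centroid using Ī + A·d² with d = y − 113.369:
  bottom plate: d = -105.369 mm → contributes +32 037 165 mm⁴
  web plate: d = 27.6307 mm → contributes +26 873 059 mm⁴
  top plate: d = 160.631 mm → contributes +28 922 394 mm⁴
  hole: d = 27.6307 mm → contributes −21649.9 mm⁴
Total I = 87 810 967 mm⁴.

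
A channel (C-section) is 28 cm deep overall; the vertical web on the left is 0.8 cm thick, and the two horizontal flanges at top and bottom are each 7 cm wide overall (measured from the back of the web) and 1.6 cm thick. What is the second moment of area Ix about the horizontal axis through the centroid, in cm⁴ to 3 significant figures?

Ix ≈ 4920 cm⁴

Split into non-overlapping primitives; take the origin at the lower-left of the bounding box.
Web: 0.8 × 28, A = 22.4 cm², y = 14 cm, Ī = 1463.5 cm⁴.
Top flange (beyond web): 6.2 × 1.6, A = 9.92 cm², y = 27.2 cm, Ī = 2.1163 cm⁴.
Bottom flange (beyond web): 6.2 × 1.6, A = 9.92 cm², y = 0.8 cm, Ī = 2.1163 cm⁴.
By symmetry the centroid is at mid-height, ȳ = 14 cm.
Transfer each piece to the horizontal axis through the centroid using Ī + A·d² with d = y − 14:
  web: d = 0 cm → contributes +1463.5 cm⁴
  top flange (beyond web): d = 13.2 cm → contributes +1730.6 cm⁴
  bottom flange (beyond web): d = -13.2 cm → contributes +1730.6 cm⁴
Total I = 4924.6 cm⁴.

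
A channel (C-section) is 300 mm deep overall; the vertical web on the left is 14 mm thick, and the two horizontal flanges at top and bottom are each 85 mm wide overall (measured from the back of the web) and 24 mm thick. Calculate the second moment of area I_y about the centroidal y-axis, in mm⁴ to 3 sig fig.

Decompose the section into non-overlapping parts with the origin at the bottom-left of its bounding rectangle.
Web: 14 × 300, A = 4 200 mm², x = 7 mm, Ī = 68 600 mm⁴.
Top flange (beyond web): 71 × 24, A = 1 704 mm², x = 49.5 mm, Ī = 715 822 mm⁴.
Bottom flange (beyond web): 71 × 24, A = 1 704 mm², x = 49.5 mm, Ī = 715 822 mm⁴.
Centroid: x̄ = ΣA·x / ΣA = 26.038 mm.
Transfer each piece to the centroidal y-axis using Ī + A·d² with d = x − 26.038:
  web: d = -19.038 mm → contributes +1 590 848 mm⁴
  top flange (beyond web): d = 23.462 mm → contributes +1 653 827 mm⁴
  bottom flange (beyond web): d = 23.462 mm → contributes +1 653 827 mm⁴
Total I = 4 898 501 mm⁴.

I_y ≈ 4.90 × 10⁶ mm⁴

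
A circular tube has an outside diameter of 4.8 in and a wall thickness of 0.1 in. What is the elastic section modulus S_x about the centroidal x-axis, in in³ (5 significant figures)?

Split into non-overlapping primitives; take the origin at the lower-left of the bounding box.
Outer circle: ⌀4.8, A = 18.09557 in², y = 2.4 in, Ī = 26.05763 in⁴.
Bore (subtracted): ⌀4.6, A = 16.61903 in², y = 2.4 in, Ī = 21.97866 in⁴.
By symmetry the centroid is at mid-height, ȳ = 2.4 in.
All pieces are centred on the centroidal x-axis, so I = ΣĪ (holes subtracted) = 4.078965 in⁴.
Extreme fibre distance c = 2.4 in; S = I/c = 1.699569 in³.

S_x ≈ 1.6996 in³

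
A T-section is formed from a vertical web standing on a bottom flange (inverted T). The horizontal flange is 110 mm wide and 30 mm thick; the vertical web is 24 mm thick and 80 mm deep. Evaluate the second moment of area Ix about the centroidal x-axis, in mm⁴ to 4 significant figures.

Decompose the section into non-overlapping parts with the origin at the bottom-left of its bounding rectangle.
Flange: 110 × 30, A = 3 300 mm², y = 15 mm, Ī = 247 500 mm⁴.
Web: 24 × 80, A = 1 920 mm², y = 70 mm, Ī = 1 024 000 mm⁴.
Centroid: ȳ = ΣA·y / ΣA = 35.2299 mm.
Transfer each piece to the centroidal x-axis using Ī + A·d² with d = y − 35.2299:
  flange: d = -20.2299 mm → contributes +1 598 019 mm⁴
  web: d = 34.7701 mm → contributes +3 345 205 mm⁴
Total I = 4 943 224 mm⁴.

Ix ≈ 4.943 × 10⁶ mm⁴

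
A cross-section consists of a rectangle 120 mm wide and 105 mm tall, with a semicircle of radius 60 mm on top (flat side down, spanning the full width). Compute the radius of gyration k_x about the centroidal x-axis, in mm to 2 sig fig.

k_x ≈ 45 mm

Decompose the section into non-overlapping parts with the origin at the bottom-left of its bounding rectangle.
Rectangular body: 120 × 105, A = 12 600 mm², y = 52.5 mm, Ī = 11 576 250 mm⁴.
Semicircular cap: semicircle r = 60, A = 5 655 mm², y = 130.5 mm, Ī = 1 422 450 mm⁴.
Centroid: ȳ = ΣA·y / ΣA = 76.65 mm.
Transfer each piece to the centroidal x-axis using Ī + A·d² with d = y − 76.65:
  rectangular body: d = -24.15 mm → contributes +18 925 703 mm⁴
  semicircular cap: d = 53.81 mm → contributes +17 798 274 mm⁴
Total I = 36 723 977 mm⁴.
Radius of gyration: k = √(I/A) = √(36 723 977 / 18 255) = 44.85 mm.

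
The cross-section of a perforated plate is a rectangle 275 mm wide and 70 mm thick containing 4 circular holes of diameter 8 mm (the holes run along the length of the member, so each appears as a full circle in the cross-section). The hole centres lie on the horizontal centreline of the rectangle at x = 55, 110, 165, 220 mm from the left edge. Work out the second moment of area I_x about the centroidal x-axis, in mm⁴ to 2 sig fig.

Split into non-overlapping primitives; take the origin at the lower-left of the bounding box.
Plate: 275 × 70, A = 19 250 mm², y = 35 mm, Ī = 7 860 417 mm⁴.
Hole 1 (subtracted): ⌀8, A = 50.27 mm², y = 35 mm, Ī = 201.1 mm⁴.
Hole 2 (subtracted): ⌀8, A = 50.27 mm², y = 35 mm, Ī = 201.1 mm⁴.
Hole 3 (subtracted): ⌀8, A = 50.27 mm², y = 35 mm, Ī = 201.1 mm⁴.
Hole 4 (subtracted): ⌀8, A = 50.27 mm², y = 35 mm, Ī = 201.1 mm⁴.
By symmetry the centroid is at mid-height, ȳ = 35 mm.
All pieces are centred on the centroidal x-axis, so I = ΣĪ (holes subtracted) = 7 859 612 mm⁴.

I_x ≈ 7.9 × 10⁶ mm⁴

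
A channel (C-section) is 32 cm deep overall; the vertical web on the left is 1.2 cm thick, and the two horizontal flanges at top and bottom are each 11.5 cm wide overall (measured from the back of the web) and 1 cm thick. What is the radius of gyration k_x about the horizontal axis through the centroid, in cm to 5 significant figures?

Decompose the section into non-overlapping parts with the origin at the bottom-left of its bounding rectangle.
Web: 1.2 × 32, A = 38.4 cm², y = 16 cm, Ī = 3276.8 cm⁴.
Top flange (beyond web): 10.3 × 1, A = 10.3 cm², y = 31.5 cm, Ī = 0.8583333 cm⁴.
Bottom flange (beyond web): 10.3 × 1, A = 10.3 cm², y = 0.5 cm, Ī = 0.8583333 cm⁴.
By symmetry the centroid is at mid-height, ȳ = 16 cm.
Transfer each piece to the horizontal axis through the centroid using Ī + A·d² with d = y − 16:
  web: d = 0 cm → contributes +3276.8 cm⁴
  top flange (beyond web): d = 15.5 cm → contributes +2475.433 cm⁴
  bottom flange (beyond web): d = -15.5 cm → contributes +2475.433 cm⁴
Total I = 8227.667 cm⁴.
Radius of gyration: k = √(I/A) = √(8227.667 / 59) = 11.80898 cm.

k_x ≈ 11.809 cm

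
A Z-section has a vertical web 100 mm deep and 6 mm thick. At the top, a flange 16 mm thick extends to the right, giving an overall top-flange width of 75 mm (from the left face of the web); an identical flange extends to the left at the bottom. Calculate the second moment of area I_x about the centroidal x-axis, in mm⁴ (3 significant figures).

I_x ≈ 4.44 × 10⁶ mm⁴

Decompose the section into non-overlapping parts with the origin at the bottom-left of its bounding rectangle.
Web: 6 × 100, A = 600 mm², y = 50 mm, Ī = 500 000 mm⁴.
Top flange (beyond web): 69 × 16, A = 1 104 mm², y = 92 mm, Ī = 23 552 mm⁴.
Bottom flange (beyond web): 69 × 16, A = 1 104 mm², y = 8 mm, Ī = 23 552 mm⁴.
Centroid: ȳ = ΣA·y / ΣA = 50 mm.
Transfer each piece to the centroidal x-axis using Ī + A·d² with d = y − 50:
  web: d = 0 mm → contributes +500 000 mm⁴
  top flange (beyond web): d = 42 mm → contributes +1 971 008 mm⁴
  bottom flange (beyond web): d = -42 mm → contributes +1 971 008 mm⁴
Total I = 4 442 016 mm⁴.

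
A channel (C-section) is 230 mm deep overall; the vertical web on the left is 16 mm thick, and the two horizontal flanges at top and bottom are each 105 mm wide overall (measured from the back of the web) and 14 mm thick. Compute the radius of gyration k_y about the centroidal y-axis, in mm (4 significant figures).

k_y ≈ 30.70 mm

Split into non-overlapping primitives; take the origin at the lower-left of the bounding box.
Web: 16 × 230, A = 3 680 mm², x = 8 mm, Ī = 78506.7 mm⁴.
Top flange (beyond web): 89 × 14, A = 1 246 mm², x = 60.5 mm, Ī = 822 464 mm⁴.
Bottom flange (beyond web): 89 × 14, A = 1 246 mm², x = 60.5 mm, Ī = 822 464 mm⁴.
Centroid: x̄ = ΣA·x / ΣA = 29.1973 mm.
Transfer each piece to the centroidal y-axis using Ī + A·d² with d = x − 29.1973:
  web: d = -21.1973 mm → contributes +1 732 031 mm⁴
  top flange (beyond web): d = 31.3027 mm → contributes +2 043 365 mm⁴
  bottom flange (beyond web): d = 31.3027 mm → contributes +2 043 365 mm⁴
Total I = 5 818 761 mm⁴.
Radius of gyration: k = √(I/A) = √(5 818 761 / 6 172) = 30.7045 mm.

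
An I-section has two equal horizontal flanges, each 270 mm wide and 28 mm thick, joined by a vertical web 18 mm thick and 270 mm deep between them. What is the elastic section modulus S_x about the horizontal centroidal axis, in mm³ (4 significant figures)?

Split into non-overlapping primitives; take the origin at the lower-left of the bounding box.
Bottom flange: 270 × 28, A = 7 560 mm², y = 14 mm, Ī = 493 920 mm⁴.
Web: 18 × 270, A = 4 860 mm², y = 163 mm, Ī = 29 524 500 mm⁴.
Top flange: 270 × 28, A = 7 560 mm², y = 312 mm, Ī = 493 920 mm⁴.
By symmetry the centroid is at mid-height, ȳ = 163 mm.
Transfer each piece to the horizontal centroidal axis using Ī + A·d² with d = y − 163:
  bottom flange: d = -149 mm → contributes +168 333 480 mm⁴
  web: d = 0 mm → contributes +29 524 500 mm⁴
  top flange: d = 149 mm → contributes +168 333 480 mm⁴
Total I = 366 191 460 mm⁴.
Extreme fibre distance c = 163 mm; S = I/c = 2 246 573 mm³.

S_x ≈ 2.247 × 10⁶ mm³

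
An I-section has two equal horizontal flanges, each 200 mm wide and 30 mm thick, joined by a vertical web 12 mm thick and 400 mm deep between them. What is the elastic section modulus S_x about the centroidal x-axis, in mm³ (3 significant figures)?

Treat the section as a set of non-overlapping primitives; coordinates are from the bounding-box lower-left.
Bottom flange: 200 × 30, A = 6 000 mm², y = 15 mm, Ī = 450 000 mm⁴.
Web: 12 × 400, A = 4 800 mm², y = 230 mm, Ī = 64 000 000 mm⁴.
Top flange: 200 × 30, A = 6 000 mm², y = 445 mm, Ī = 450 000 mm⁴.
By symmetry the centroid is at mid-height, ȳ = 230 mm.
Transfer each piece to the centroidal x-axis using Ī + A·d² with d = y − 230:
  bottom flange: d = -215 mm → contributes +277 800 000 mm⁴
  web: d = 0 mm → contributes +64 000 000 mm⁴
  top flange: d = 215 mm → contributes +277 800 000 mm⁴
Total I = 619 600 000 mm⁴.
Extreme fibre distance c = 230 mm; S = I/c = 2 693 913 mm³.

S_x ≈ 2.69 × 10⁶ mm³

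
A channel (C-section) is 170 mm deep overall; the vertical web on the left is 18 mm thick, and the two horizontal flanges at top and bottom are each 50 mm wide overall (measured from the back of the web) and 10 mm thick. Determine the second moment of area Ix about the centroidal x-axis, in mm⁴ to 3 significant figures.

Ix ≈ 1.15 × 10⁷ mm⁴

Treat the section as a set of non-overlapping primitives; coordinates are from the bounding-box lower-left.
Web: 18 × 170, A = 3 060 mm², y = 85 mm, Ī = 7 369 500 mm⁴.
Top flange (beyond web): 32 × 10, A = 320 mm², y = 165 mm, Ī = 2666.7 mm⁴.
Bottom flange (beyond web): 32 × 10, A = 320 mm², y = 5 mm, Ī = 2666.7 mm⁴.
By symmetry the centroid is at mid-height, ȳ = 85 mm.
Transfer each piece to the centroidal x-axis using Ī + A·d² with d = y − 85:
  web: d = 0 mm → contributes +7 369 500 mm⁴
  top flange (beyond web): d = 80 mm → contributes +2 050 667 mm⁴
  bottom flange (beyond web): d = -80 mm → contributes +2 050 667 mm⁴
Total I = 11 470 833 mm⁴.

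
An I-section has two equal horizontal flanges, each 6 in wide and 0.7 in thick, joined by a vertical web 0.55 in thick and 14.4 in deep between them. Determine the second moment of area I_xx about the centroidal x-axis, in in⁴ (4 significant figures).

Split into non-overlapping primitives; take the origin at the lower-left of the bounding box.
Bottom flange: 6 × 0.7, A = 4.2 in², y = 0.35 in, Ī = 0.1715 in⁴.
Web: 0.55 × 14.4, A = 7.92 in², y = 7.9 in, Ī = 136.858 in⁴.
Top flange: 6 × 0.7, A = 4.2 in², y = 15.45 in, Ī = 0.1715 in⁴.
By symmetry the centroid is at mid-height, ȳ = 7.9 in.
Transfer each piece to the centroidal x-axis using Ī + A·d² with d = y − 7.9:
  bottom flange: d = -7.55 in → contributes +239.582 in⁴
  web: d = 0 in → contributes +136.858 in⁴
  top flange: d = 7.55 in → contributes +239.582 in⁴
Total I = 616.022 in⁴.

I_xx ≈ 616.0 in⁴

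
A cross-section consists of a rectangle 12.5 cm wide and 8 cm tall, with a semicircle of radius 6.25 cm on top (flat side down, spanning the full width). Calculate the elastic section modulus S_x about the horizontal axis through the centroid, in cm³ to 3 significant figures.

Split into non-overlapping primitives; take the origin at the lower-left of the bounding box.
Rectangular body: 12.5 × 8, A = 100 cm², y = 4 cm, Ī = 533.33 cm⁴.
Semicircular cap: semicircle r = 6.25, A = 61.359 cm², y = 10.653 cm, Ī = 167.48 cm⁴.
Centroid: ȳ = ΣA·y / ΣA = 6.5297 cm.
Transfer each piece to the horizontal axis through the centroid using Ī + A·d² with d = y − 6.5297:
  rectangular body: d = -2.5297 cm → contributes +1173.3 cm⁴
  semicircular cap: d = 4.1228 cm → contributes +1210.4 cm⁴
Total I = 2383.7 cm⁴.
Extreme fibre distance c = 7.7203 cm; S = I/c = 308.76 cm³.

S_x ≈ 309 cm³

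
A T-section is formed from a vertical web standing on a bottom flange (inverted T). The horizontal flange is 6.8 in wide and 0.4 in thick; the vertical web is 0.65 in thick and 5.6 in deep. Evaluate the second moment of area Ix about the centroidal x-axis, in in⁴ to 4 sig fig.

Ix ≈ 23.56 in⁴

Break the section into simple shapes (no overlaps), measuring from the bottom-left corner of the bounding box.
Flange: 6.8 × 0.4, A = 2.72 in², y = 0.2 in, Ī = 0.0362667 in⁴.
Web: 0.65 × 5.6, A = 3.64 in², y = 3.2 in, Ī = 9.51253 in⁴.
Centroid: ȳ = ΣA·y / ΣA = 1.91698 in.
Transfer each piece to the centroidal x-axis using Ī + A·d² with d = y − 1.91698:
  flange: d = -1.71698 in → contributes +8.05489 in⁴
  web: d = 1.28302 in → contributes +15.5045 in⁴
Total I = 23.5594 in⁴.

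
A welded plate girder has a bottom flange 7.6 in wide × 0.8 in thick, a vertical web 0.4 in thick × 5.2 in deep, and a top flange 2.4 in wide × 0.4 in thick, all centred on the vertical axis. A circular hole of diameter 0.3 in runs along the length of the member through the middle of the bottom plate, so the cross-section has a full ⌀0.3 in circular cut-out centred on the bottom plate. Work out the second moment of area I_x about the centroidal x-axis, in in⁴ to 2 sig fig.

I_x ≈ 41 in⁴

Treat the section as a set of non-overlapping primitives; coordinates are from the bounding-box lower-left.
Bottom plate: 7.6 × 0.8, A = 6.08 in², y = 0.4 in, Ī = 0.3243 in⁴.
Web plate: 0.4 × 5.2, A = 2.08 in², y = 3.4 in, Ī = 4.687 in⁴.
Top plate: 2.4 × 0.4, A = 0.96 in², y = 6.2 in, Ī = 0.0128 in⁴.
Hole (subtracted): ⌀0.3, A = 0.07069 in², y = 0.4 in, Ī = 0.0003976 in⁴.
Centroid: ȳ = ΣA·y / ΣA = 1.705 in.
Transfer each piece to the centroidal x-axis using Ī + A·d² with d = y − 1.705:
  bottom plate: d = -1.305 in → contributes +10.68 in⁴
  web plate: d = 1.695 in → contributes +10.66 in⁴
  top plate: d = 4.495 in → contributes +19.41 in⁴
  hole: d = -1.305 in → contributes −0.1207 in⁴
Total I = 40.63 in⁴.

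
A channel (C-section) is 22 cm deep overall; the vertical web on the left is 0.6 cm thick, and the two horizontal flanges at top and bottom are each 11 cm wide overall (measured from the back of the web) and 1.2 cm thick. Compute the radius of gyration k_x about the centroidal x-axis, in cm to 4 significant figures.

Decompose the section into non-overlapping parts with the origin at the bottom-left of its bounding rectangle.
Web: 0.6 × 22, A = 13.2 cm², y = 11 cm, Ī = 532.4 cm⁴.
Top flange (beyond web): 10.4 × 1.2, A = 12.48 cm², y = 21.4 cm, Ī = 1.4976 cm⁴.
Bottom flange (beyond web): 10.4 × 1.2, A = 12.48 cm², y = 0.6 cm, Ī = 1.4976 cm⁴.
By symmetry the centroid is at mid-height, ȳ = 11 cm.
Transfer each piece to the centroidal x-axis using Ī + A·d² with d = y − 11:
  web: d = 0 cm → contributes +532.4 cm⁴
  top flange (beyond web): d = 10.4 cm → contributes +1351.33 cm⁴
  bottom flange (beyond web): d = -10.4 cm → contributes +1351.33 cm⁴
Total I = 3235.07 cm⁴.
Radius of gyration: k = √(I/A) = √(3235.07 / 38.16) = 9.20741 cm.

k_x ≈ 9.207 cm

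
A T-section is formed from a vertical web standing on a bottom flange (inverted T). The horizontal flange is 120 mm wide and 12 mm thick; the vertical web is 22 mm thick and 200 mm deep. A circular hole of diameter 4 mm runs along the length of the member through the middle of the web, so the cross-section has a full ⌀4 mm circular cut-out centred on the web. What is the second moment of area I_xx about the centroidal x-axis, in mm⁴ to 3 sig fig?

Treat the section as a set of non-overlapping primitives; coordinates are from the bounding-box lower-left.
Flange: 120 × 12, A = 1 440 mm², y = 6 mm, Ī = 17 280 mm⁴.
Web: 22 × 200, A = 4 400 mm², y = 112 mm, Ī = 14 666 667 mm⁴.
Hole (subtracted): ⌀4, A = 12.566 mm², y = 112 mm, Ī = 12.566 mm⁴.
Centroid: ȳ = ΣA·y / ΣA = 85.807 mm.
Transfer each piece to the centroidal x-axis using Ī + A·d² with d = y − 85.807:
  flange: d = -79.807 mm → contributes +9 188 786 mm⁴
  web: d = 26.193 mm → contributes +17 685 469 mm⁴
  hole: d = 26.193 mm → contributes −8634.2 mm⁴
Total I = 26 865 621 mm⁴.

I_xx ≈ 2.69 × 10⁷ mm⁴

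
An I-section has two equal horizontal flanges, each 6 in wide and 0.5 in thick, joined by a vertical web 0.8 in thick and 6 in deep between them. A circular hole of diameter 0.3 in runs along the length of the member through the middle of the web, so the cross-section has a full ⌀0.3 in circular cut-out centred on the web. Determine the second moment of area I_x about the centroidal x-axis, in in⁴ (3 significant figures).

Break the section into simple shapes (no overlaps), measuring from the bottom-left corner of the bounding box.
Bottom flange: 6 × 0.5, A = 3 in², y = 0.25 in, Ī = 0.0625 in⁴.
Web: 0.8 × 6, A = 4.8 in², y = 3.5 in, Ī = 14.4 in⁴.
Top flange: 6 × 0.5, A = 3 in², y = 6.75 in, Ī = 0.0625 in⁴.
Hole (subtracted): ⌀0.3, A = 0.070686 in², y = 3.5 in, Ī = 0.00039761 in⁴.
By symmetry the centroid is at mid-height, ȳ = 3.5 in.
Transfer each piece to the centroidal x-axis using Ī + A·d² with d = y − 3.5:
  bottom flange: d = -3.25 in → contributes +31.75 in⁴
  web: d = 0 in → contributes +14.4 in⁴
  top flange: d = 3.25 in → contributes +31.75 in⁴
  hole: d = 0 in → contributes −0.00039761 in⁴
Total I = 77.9 in⁴.

I_x ≈ 77.9 in⁴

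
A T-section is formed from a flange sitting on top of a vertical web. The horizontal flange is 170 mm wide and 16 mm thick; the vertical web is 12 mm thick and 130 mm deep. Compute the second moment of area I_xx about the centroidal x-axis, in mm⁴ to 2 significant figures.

I_xx ≈ 7.5 × 10⁶ mm⁴

Treat the section as a set of non-overlapping primitives; coordinates are from the bounding-box lower-left.
Flange: 170 × 16, A = 2 720 mm², y = 138 mm, Ī = 58 027 mm⁴.
Web: 12 × 130, A = 1 560 mm², y = 65 mm, Ī = 2 197 000 mm⁴.
Centroid: ȳ = ΣA·y / ΣA = 111.4 mm.
Transfer each piece to the centroidal x-axis using Ī + A·d² with d = y − 111.4:
  flange: d = 26.61 mm → contributes +1 983 672 mm⁴
  web: d = -46.39 mm → contributes +5 554 535 mm⁴
Total I = 7 538 207 mm⁴.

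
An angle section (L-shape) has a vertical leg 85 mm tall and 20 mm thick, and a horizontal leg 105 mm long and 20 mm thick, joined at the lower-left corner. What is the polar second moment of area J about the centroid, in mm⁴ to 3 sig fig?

Split into non-overlapping primitives; take the origin at the lower-left of the bounding box.
Vertical leg: 20 × 85, A = 1 700 mm², y = 42.5 mm, Ī = 1 023 542 mm⁴.
Horizontal leg (remainder): 85 × 20, A = 1 700 mm², y = 10 mm, Ī = 56 667 mm⁴.
Centroid: ȳ = ΣA·y / ΣA = 26.25 mm.
Transfer each piece to the centroidal x-axis using Ī + A·d² with d = y − 26.25:
  vertical leg: d = 16.25 mm → contributes +1 472 448 mm⁴
  horizontal leg (remainder): d = -16.25 mm → contributes +505 573 mm⁴
Total I = 1 978 021 mm⁴.
For the y-axis: x̄ = 36.25 mm.
Repeating about the centroidal y-axis gives I_y = 3 423 021 mm⁴.
Polar second moment: J = I_x + I_y = 5 401 042 mm⁴.

J ≈ 5.40 × 10⁶ mm⁴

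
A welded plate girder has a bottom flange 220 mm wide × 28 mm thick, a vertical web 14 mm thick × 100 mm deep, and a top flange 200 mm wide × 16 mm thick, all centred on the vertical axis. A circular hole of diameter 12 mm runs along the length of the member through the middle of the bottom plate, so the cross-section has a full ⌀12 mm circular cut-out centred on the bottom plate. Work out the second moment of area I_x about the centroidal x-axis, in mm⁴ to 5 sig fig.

I_x ≈ 3.3359 × 10⁷ mm⁴

Decompose the section into non-overlapping parts with the origin at the bottom-left of its bounding rectangle.
Bottom plate: 220 × 28, A = 6 160 mm², y = 14 mm, Ī = 402453.3 mm⁴.
Web plate: 14 × 100, A = 1 400 mm², y = 78 mm, Ī = 1 166 667 mm⁴.
Top plate: 200 × 16, A = 3 200 mm², y = 136 mm, Ī = 68266.67 mm⁴.
Hole (subtracted): ⌀12, A = 113.0973 mm², y = 14 mm, Ī = 1017.876 mm⁴.
Centroid: ȳ = ΣA·y / ΣA = 59.08353 mm.
Transfer each piece to the centroidal x-axis using Ī + A·d² with d = y − 59.08353:
  bottom plate: d = -45.08353 mm → contributes +12 922 808 mm⁴
  web plate: d = 18.91647 mm → contributes +1 667 632 mm⁴
  top plate: d = 76.91647 mm → contributes +18 999 923 mm⁴
  hole: d = -45.08353 mm → contributes −230 891 mm⁴
Total I = 33 359 472 mm⁴.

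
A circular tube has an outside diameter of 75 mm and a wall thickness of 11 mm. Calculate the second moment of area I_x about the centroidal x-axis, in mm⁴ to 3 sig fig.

I_x ≈ 1.17 × 10⁶ mm⁴

Break the section into simple shapes (no overlaps), measuring from the bottom-left corner of the bounding box.
Outer circle: ⌀75, A = 4417.9 mm², y = 37.5 mm, Ī = 1 553 156 mm⁴.
Bore (subtracted): ⌀53, A = 2206.2 mm², y = 37.5 mm, Ī = 387 323 mm⁴.
By symmetry the centroid is at mid-height, ȳ = 37.5 mm.
All pieces are centred on the centroidal x-axis, so I = ΣĪ (holes subtracted) = 1 165 832 mm⁴.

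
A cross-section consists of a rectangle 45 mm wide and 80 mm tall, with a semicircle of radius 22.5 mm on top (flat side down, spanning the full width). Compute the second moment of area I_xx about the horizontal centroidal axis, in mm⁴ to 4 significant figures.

I_xx ≈ 3.547 × 10⁶ mm⁴

Treat the section as a set of non-overlapping primitives; coordinates are from the bounding-box lower-left.
Rectangular body: 45 × 80, A = 3 600 mm², y = 40 mm, Ī = 1 920 000 mm⁴.
Semicircular cap: semicircle r = 22.5, A = 795.216 mm², y = 89.5493 mm, Ī = 28129.5 mm⁴.
Centroid: ȳ = ΣA·y / ΣA = 48.9648 mm.
Transfer each piece to the horizontal centroidal axis using Ī + A·d² with d = y − 48.9648:
  rectangular body: d = -8.96483 mm → contributes +2 209 326 mm⁴
  semicircular cap: d = 40.5845 mm → contributes +1 337 928 mm⁴
Total I = 3 547 254 mm⁴.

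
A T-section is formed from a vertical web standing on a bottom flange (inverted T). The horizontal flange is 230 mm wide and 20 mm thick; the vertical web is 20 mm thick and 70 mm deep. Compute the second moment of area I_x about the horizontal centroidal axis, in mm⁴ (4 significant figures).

Treat the section as a set of non-overlapping primitives; coordinates are from the bounding-box lower-left.
Flange: 230 × 20, A = 4 600 mm², y = 10 mm, Ī = 153 333 mm⁴.
Web: 20 × 70, A = 1 400 mm², y = 55 mm, Ī = 571 667 mm⁴.
Centroid: ȳ = ΣA·y / ΣA = 20.5 mm.
Transfer each piece to the horizontal centroidal axis using Ī + A·d² with d = y − 20.5:
  flange: d = -10.5 mm → contributes +660 483 mm⁴
  web: d = 34.5 mm → contributes +2 238 017 mm⁴
Total I = 2 898 500 mm⁴.

I_x ≈ 2.899 × 10⁶ mm⁴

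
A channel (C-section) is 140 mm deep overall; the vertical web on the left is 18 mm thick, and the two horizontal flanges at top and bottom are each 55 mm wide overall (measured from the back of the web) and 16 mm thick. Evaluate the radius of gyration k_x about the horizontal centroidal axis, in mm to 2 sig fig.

k_x ≈ 48 mm

Decompose the section into non-overlapping parts with the origin at the bottom-left of its bounding rectangle.
Web: 18 × 140, A = 2 520 mm², y = 70 mm, Ī = 4 116 000 mm⁴.
Top flange (beyond web): 37 × 16, A = 592 mm², y = 132 mm, Ī = 12 629 mm⁴.
Bottom flange (beyond web): 37 × 16, A = 592 mm², y = 8 mm, Ī = 12 629 mm⁴.
By symmetry the centroid is at mid-height, ȳ = 70 mm.
Transfer each piece to the horizontal centroidal axis using Ī + A·d² with d = y − 70:
  web: d = 0 mm → contributes +4 116 000 mm⁴
  top flange (beyond web): d = 62 mm → contributes +2 288 277 mm⁴
  bottom flange (beyond web): d = -62 mm → contributes +2 288 277 mm⁴
Total I = 8 692 555 mm⁴.
Radius of gyration: k = √(I/A) = √(8 692 555 / 3 704) = 48.44 mm.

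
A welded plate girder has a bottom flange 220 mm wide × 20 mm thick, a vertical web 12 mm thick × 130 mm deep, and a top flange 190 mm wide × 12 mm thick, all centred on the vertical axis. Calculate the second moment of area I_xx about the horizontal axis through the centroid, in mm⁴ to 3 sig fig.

Treat the section as a set of non-overlapping primitives; coordinates are from the bounding-box lower-left.
Bottom plate: 220 × 20, A = 4 400 mm², y = 10 mm, Ī = 146 667 mm⁴.
Web plate: 12 × 130, A = 1 560 mm², y = 85 mm, Ī = 2 197 000 mm⁴.
Top plate: 190 × 12, A = 2 280 mm², y = 156 mm, Ī = 27 360 mm⁴.
Centroid: ȳ = ΣA·y / ΣA = 64.597 mm.
Transfer each piece to the horizontal axis through the centroid using Ī + A·d² with d = y − 64.597:
  bottom plate: d = -54.597 mm → contributes +13 262 371 mm⁴
  web plate: d = 20.403 mm → contributes +2 846 395 mm⁴
  top plate: d = 91.403 mm → contributes +19 075 603 mm⁴
Total I = 35 184 369 mm⁴.

I_xx ≈ 3.52 × 10⁷ mm⁴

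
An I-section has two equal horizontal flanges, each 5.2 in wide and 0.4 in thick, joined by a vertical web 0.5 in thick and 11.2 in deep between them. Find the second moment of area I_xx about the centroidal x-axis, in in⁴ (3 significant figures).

I_xx ≈ 199 in⁴

Break the section into simple shapes (no overlaps), measuring from the bottom-left corner of the bounding box.
Bottom flange: 5.2 × 0.4, A = 2.08 in², y = 0.2 in, Ī = 0.027733 in⁴.
Web: 0.5 × 11.2, A = 5.6 in², y = 6 in, Ī = 58.539 in⁴.
Top flange: 5.2 × 0.4, A = 2.08 in², y = 11.8 in, Ī = 0.027733 in⁴.
By symmetry the centroid is at mid-height, ȳ = 6 in.
Transfer each piece to the centroidal x-axis using Ī + A·d² with d = y − 6:
  bottom flange: d = -5.8 in → contributes +69.999 in⁴
  web: d = 0 in → contributes +58.539 in⁴
  top flange: d = 5.8 in → contributes +69.999 in⁴
Total I = 198.54 in⁴.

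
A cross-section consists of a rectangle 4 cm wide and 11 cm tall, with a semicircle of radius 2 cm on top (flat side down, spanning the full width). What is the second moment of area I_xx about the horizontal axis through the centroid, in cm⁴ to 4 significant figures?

I_xx ≈ 667.0 cm⁴

Split into non-overlapping primitives; take the origin at the lower-left of the bounding box.
Rectangular body: 4 × 11, A = 44 cm², y = 5.5 cm, Ī = 443.667 cm⁴.
Semicircular cap: semicircle r = 2, A = 6.28319 cm², y = 11.8488 cm, Ī = 1.75611 cm⁴.
Centroid: ȳ = ΣA·y / ΣA = 6.29332 cm.
Transfer each piece to the horizontal axis through the centroid using Ī + A·d² with d = y − 6.29332:
  rectangular body: d = -0.793324 cm → contributes +471.359 cm⁴
  semicircular cap: d = 5.5555 cm → contributes +195.678 cm⁴
Total I = 667.037 cm⁴.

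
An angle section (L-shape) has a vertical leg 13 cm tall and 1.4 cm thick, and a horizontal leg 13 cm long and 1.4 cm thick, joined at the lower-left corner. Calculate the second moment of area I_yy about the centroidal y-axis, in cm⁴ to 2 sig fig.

Decompose the section into non-overlapping parts with the origin at the bottom-left of its bounding rectangle.
Vertical leg: 1.4 × 13, A = 18.2 cm², x = 0.7 cm, Ī = 2.973 cm⁴.
Horizontal leg (remainder): 11.6 × 1.4, A = 16.24 cm², x = 7.2 cm, Ī = 182.1 cm⁴.
Centroid: x̄ = ΣA·x / ΣA = 3.765 cm.
Transfer each piece to the centroidal y-axis using Ī + A·d² with d = x − 3.765:
  vertical leg: d = -3.065 cm → contributes +174 cm⁴
  horizontal leg (remainder): d = 3.435 cm → contributes +373.7 cm⁴
Total I = 547.7 cm⁴.

I_yy ≈ 550 cm⁴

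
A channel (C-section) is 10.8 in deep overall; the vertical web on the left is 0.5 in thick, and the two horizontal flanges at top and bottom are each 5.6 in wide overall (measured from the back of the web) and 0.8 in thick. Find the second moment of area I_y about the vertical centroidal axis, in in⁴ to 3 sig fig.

Decompose the section into non-overlapping parts with the origin at the bottom-left of its bounding rectangle.
Web: 0.5 × 10.8, A = 5.4 in², x = 0.25 in, Ī = 0.1125 in⁴.
Top flange (beyond web): 5.1 × 0.8, A = 4.08 in², x = 3.05 in, Ī = 8.8434 in⁴.
Bottom flange (beyond web): 5.1 × 0.8, A = 4.08 in², x = 3.05 in, Ī = 8.8434 in⁴.
Centroid: x̄ = ΣA·x / ΣA = 1.935 in.
Transfer each piece to the vertical centroidal axis using Ī + A·d² with d = x − 1.935:
  web: d = -1.685 in → contributes +15.444 in⁴
  top flange (beyond web): d = 1.115 in → contributes +13.916 in⁴
  bottom flange (beyond web): d = 1.115 in → contributes +13.916 in⁴
Total I = 43.276 in⁴.

I_y ≈ 43.3 in⁴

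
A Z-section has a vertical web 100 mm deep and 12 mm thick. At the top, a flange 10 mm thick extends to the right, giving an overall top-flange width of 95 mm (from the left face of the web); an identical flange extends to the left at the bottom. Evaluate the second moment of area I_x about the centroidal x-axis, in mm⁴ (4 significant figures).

I_x ≈ 4.375 × 10⁶ mm⁴

Treat the section as a set of non-overlapping primitives; coordinates are from the bounding-box lower-left.
Web: 12 × 100, A = 1 200 mm², y = 50 mm, Ī = 1 000 000 mm⁴.
Top flange (beyond web): 83 × 10, A = 830 mm², y = 95 mm, Ī = 6916.67 mm⁴.
Bottom flange (beyond web): 83 × 10, A = 830 mm², y = 5 mm, Ī = 6916.67 mm⁴.
Centroid: ȳ = ΣA·y / ΣA = 50 mm.
Transfer each piece to the centroidal x-axis using Ī + A·d² with d = y − 50:
  web: d = 0 mm → contributes +1 000 000 mm⁴
  top flange (beyond web): d = 45 mm → contributes +1 687 667 mm⁴
  bottom flange (beyond web): d = -45 mm → contributes +1 687 667 mm⁴
Total I = 4 375 333 mm⁴.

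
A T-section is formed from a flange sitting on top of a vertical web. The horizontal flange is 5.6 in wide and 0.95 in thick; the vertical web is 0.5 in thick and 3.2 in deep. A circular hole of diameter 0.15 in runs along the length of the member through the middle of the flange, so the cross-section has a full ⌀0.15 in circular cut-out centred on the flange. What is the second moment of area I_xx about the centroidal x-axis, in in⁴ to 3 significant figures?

Decompose the section into non-overlapping parts with the origin at the bottom-left of its bounding rectangle.
Flange: 5.6 × 0.95, A = 5.32 in², y = 3.675 in, Ī = 0.40011 in⁴.
Web: 0.5 × 3.2, A = 1.6 in², y = 1.6 in, Ī = 1.3653 in⁴.
Hole (subtracted): ⌀0.15, A = 0.017671 in², y = 3.675 in, Ī = 0.00002485 in⁴.
Centroid: ȳ = ΣA·y / ΣA = 3.194 in.
Transfer each piece to the centroidal x-axis using Ī + A·d² with d = y − 3.194:
  flange: d = 0.481 in → contributes +1.6309 in⁴
  web: d = -1.594 in → contributes +5.4307 in⁴
  hole: d = 0.481 in → contributes −0.0041133 in⁴
Total I = 7.0575 in⁴.

I_xx ≈ 7.06 in⁴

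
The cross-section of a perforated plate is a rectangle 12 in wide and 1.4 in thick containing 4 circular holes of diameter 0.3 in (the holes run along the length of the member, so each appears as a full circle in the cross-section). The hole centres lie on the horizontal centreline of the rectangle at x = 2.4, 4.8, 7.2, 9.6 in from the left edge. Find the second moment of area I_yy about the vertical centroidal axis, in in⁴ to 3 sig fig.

I_yy ≈ 200 in⁴

Treat the section as a set of non-overlapping primitives; coordinates are from the bounding-box lower-left.
Plate: 12 × 1.4, A = 16.8 in², x = 6 in, Ī = 201.6 in⁴.
Hole 1 (subtracted): ⌀0.3, A = 0.070686 in², x = 2.4 in, Ī = 0.00039761 in⁴.
Hole 2 (subtracted): ⌀0.3, A = 0.070686 in², x = 4.8 in, Ī = 0.00039761 in⁴.
Hole 3 (subtracted): ⌀0.3, A = 0.070686 in², x = 7.2 in, Ī = 0.00039761 in⁴.
Hole 4 (subtracted): ⌀0.3, A = 0.070686 in², x = 9.6 in, Ī = 0.00039761 in⁴.
By symmetry the centroid is at mid-width, x̄ = 6 in.
Transfer each piece to the vertical centroidal axis using Ī + A·d² with d = x − 6:
  plate: d = 0 in → contributes +201.6 in⁴
  hole 1: d = -3.6 in → contributes −0.91649 in⁴
  hole 2: d = -1.2 in → contributes −0.10219 in⁴
  hole 3: d = 1.2 in → contributes −0.10219 in⁴
  hole 4: d = 3.6 in → contributes −0.91649 in⁴
Total I = 199.56 in⁴.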